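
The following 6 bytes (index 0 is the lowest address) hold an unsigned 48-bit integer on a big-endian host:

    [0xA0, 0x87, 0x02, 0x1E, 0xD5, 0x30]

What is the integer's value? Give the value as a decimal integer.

In big-endian order the high byte comes first in memory.
The bytes are already most-significant first: 0xA087021ED530.
0xA087021ED530 = 176501716604208.

176501716604208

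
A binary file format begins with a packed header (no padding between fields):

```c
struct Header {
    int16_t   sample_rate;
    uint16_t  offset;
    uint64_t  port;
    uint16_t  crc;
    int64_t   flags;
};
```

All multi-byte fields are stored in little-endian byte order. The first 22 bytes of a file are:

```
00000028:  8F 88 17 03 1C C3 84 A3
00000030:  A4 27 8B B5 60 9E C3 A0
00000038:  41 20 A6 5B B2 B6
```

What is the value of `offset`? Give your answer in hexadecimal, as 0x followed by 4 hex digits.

0x0317

`offset` follows `sample_rate` (2 bytes), so it starts at byte offset 2 and occupies 2 bytes.
Bytes at offsets 2..3: 17 03.
Little-endian stores the least-significant byte at the lowest address.
Reassemble most-significant byte first: 03 17 → 0x0317.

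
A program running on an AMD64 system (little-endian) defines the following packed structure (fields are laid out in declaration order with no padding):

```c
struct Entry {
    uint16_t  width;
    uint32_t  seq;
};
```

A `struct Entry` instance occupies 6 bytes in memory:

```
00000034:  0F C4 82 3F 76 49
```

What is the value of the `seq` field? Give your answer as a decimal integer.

1232486274

`seq` follows `width` (2 bytes), so it starts at byte offset 2 and occupies 4 bytes.
Bytes at offsets 2..5: 82 3F 76 49.
Little-endian stores the least-significant byte at the lowest address.
Reassemble most-significant byte first: 49 76 3F 82 → 0x49763F82.
0x49763F82 = 1232486274.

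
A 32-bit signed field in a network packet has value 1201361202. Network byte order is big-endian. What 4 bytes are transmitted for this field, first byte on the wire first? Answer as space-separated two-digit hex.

1201361202 in hexadecimal, padded to 32 bits, is 0x479B5132.
Split into bytes (most-significant first): 47 9B 51 32.
Big-endian stores the most-significant byte at the lowest address.
So the memory order matches the most-significant-first order: 47 9B 51 32.

47 9B 51 32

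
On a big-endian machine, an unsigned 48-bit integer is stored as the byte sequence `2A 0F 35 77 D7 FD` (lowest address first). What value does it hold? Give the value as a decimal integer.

Big-endian: lowest address holds the most-significant byte.
The bytes are already most-significant first: 0x2A0F3577D7FD.
0x2A0F3577D7FD = 46244809922557.

46244809922557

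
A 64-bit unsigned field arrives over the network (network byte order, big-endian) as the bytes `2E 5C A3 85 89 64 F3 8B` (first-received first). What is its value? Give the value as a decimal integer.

In big-endian order the high byte comes first in memory.
The bytes are already most-significant first: 0x2E5CA3858964F38B.
0x2E5CA3858964F38B = 3340724817533137803.

3340724817533137803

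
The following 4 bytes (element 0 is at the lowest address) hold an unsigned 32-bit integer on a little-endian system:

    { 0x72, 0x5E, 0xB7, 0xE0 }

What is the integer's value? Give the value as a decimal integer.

3770113650

Little-endian stores the least-significant byte at the lowest address.
Reassemble most-significant byte first: E0 B7 5E 72 → 0xE0B75E72.
0xE0B75E72 = 3770113650.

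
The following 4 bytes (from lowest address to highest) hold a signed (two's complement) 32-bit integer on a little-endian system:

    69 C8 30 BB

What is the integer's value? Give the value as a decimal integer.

-1154430871

Little-endian: lowest address holds the least-significant byte.
Reassemble most-significant byte first: BB 30 C8 69 → 0xBB30C869.
Top bit is set, so as a signed 32-bit value this is 0xBB30C869 − 2^32 = -1154430871.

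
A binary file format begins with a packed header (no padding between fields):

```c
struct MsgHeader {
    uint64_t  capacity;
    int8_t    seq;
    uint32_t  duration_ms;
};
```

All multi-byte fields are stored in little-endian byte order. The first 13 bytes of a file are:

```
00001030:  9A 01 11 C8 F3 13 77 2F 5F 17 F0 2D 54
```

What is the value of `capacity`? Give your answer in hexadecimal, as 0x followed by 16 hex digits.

0x2F7713F3C811019A

`capacity` is the first field, at byte offset 0, occupying 8 bytes.
Bytes at offsets 0..7: 9A 01 11 C8 F3 13 77 2F.
Little-endian stores the least-significant byte at the lowest address.
Reassemble most-significant byte first: 2F 77 13 F3 C8 11 01 9A → 0x2F7713F3C811019A.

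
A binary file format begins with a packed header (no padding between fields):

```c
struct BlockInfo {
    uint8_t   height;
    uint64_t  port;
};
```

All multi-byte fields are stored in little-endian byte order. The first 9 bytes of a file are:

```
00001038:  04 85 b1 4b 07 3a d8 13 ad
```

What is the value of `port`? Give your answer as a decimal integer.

`port` follows `height` (1 byte), so it starts at byte offset 1 and occupies 8 bytes.
Bytes at offsets 1..8: 85 B1 4B 07 3A D8 13 AD.
Little-endian: lowest address holds the least-significant byte.
Reassemble most-significant byte first: AD 13 D8 3A 07 4B B1 85 → 0xAD13D83A074BB185.
0xAD13D83A074BB185 = 12471549536861139333.

12471549536861139333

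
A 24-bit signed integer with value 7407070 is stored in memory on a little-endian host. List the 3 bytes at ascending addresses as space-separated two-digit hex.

DE 05 71

7407070 in hexadecimal, padded to 24 bits, is 0x7105DE.
Split into bytes (most-significant first): 71 05 DE.
Little-endian stores the least-significant byte at the lowest address.
So at ascending addresses the bytes are DE 05 71.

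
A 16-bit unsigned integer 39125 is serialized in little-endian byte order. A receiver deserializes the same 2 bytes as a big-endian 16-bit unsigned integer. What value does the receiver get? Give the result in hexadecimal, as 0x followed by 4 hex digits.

39125 in 16-bit hexadecimal is 0x98D5.
Stored little-endian, the bytes at ascending addresses are D5 98.
Read back as big-endian, the last byte is least significant, giving 0xD598.

0xD598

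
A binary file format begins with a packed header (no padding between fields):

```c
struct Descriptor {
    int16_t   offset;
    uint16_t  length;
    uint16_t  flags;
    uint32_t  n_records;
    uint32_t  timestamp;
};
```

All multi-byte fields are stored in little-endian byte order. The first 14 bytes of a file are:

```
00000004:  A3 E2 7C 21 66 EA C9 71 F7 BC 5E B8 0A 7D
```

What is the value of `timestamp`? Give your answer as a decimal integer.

2097854558

`timestamp` follows `offset` (2 B), `length` (2 B), `flags` (2 B), `n_records` (4 B), so it starts at offset 2 + 2 + 2 + 4 = 10 and occupies 4 bytes.
Bytes at offsets 10..13: 5E B8 0A 7D.
In little-endian order the low byte comes first in memory.
Reassemble most-significant byte first: 7D 0A B8 5E → 0x7D0AB85E.
0x7D0AB85E = 2097854558.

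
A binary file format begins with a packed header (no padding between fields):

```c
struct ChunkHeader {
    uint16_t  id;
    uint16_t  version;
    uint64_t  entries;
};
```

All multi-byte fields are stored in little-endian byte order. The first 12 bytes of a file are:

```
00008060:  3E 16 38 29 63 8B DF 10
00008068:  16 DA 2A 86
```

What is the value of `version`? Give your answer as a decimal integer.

`version` follows `id` (2 bytes), so it starts at byte offset 2 and occupies 2 bytes.
Bytes at offsets 2..3: 38 29.
Little-endian: lowest address holds the least-significant byte.
Reassemble most-significant byte first: 29 38 → 0x2938.
0x2938 = 10552.

10552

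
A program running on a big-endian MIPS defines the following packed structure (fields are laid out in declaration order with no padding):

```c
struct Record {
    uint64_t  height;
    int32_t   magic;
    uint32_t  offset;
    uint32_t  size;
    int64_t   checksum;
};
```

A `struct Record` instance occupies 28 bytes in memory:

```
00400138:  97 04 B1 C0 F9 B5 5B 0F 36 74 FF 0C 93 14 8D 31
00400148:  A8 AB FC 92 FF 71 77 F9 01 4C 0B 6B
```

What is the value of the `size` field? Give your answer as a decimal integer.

2829843602

`size` follows `height` (8 B), `magic` (4 B), `offset` (4 B), so it starts at offset 8 + 4 + 4 = 16 and occupies 4 bytes.
Bytes at offsets 16..19: A8 AB FC 92.
In big-endian order the high byte comes first in memory.
The bytes are already most-significant first: 0xA8ABFC92.
0xA8ABFC92 = 2829843602.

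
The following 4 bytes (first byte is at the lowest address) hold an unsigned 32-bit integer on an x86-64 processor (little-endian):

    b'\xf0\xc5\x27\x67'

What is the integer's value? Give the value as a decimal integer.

1730659824

Little-endian stores the least-significant byte at the lowest address.
Reassemble most-significant byte first: 67 27 C5 F0 → 0x6727C5F0.
0x6727C5F0 = 1730659824.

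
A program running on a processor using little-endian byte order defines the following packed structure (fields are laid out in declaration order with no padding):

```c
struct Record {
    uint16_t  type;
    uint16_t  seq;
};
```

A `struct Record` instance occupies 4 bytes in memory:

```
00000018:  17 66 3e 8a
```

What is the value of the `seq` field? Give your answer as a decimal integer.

`seq` follows `type` (2 bytes), so it starts at byte offset 2 and occupies 2 bytes.
Bytes at offsets 2..3: 3E 8A.
Little-endian stores the least-significant byte at the lowest address.
Reassemble most-significant byte first: 8A 3E → 0x8A3E.
0x8A3E = 35390.

35390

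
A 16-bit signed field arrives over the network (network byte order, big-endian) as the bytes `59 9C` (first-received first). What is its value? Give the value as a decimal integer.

Big-endian: lowest address holds the most-significant byte.
The bytes are already most-significant first: 0x599C.
0x599C = 22940.

22940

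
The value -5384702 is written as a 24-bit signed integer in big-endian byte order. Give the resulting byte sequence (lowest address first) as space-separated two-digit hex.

AD D6 02

Two's complement of -5384702 in 24 bits: 5384702 = 0x5229FE; invert → 0xADD601; add 1 → 0xADD602.
Split into bytes (most-significant first): AD D6 02.
Big-endian stores the most-significant byte at the lowest address.
So the memory order matches the most-significant-first order: AD D6 02.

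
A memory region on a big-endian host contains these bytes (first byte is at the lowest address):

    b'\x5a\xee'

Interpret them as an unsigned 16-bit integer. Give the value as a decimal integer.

Big-endian stores the most-significant byte at the lowest address.
The bytes are already most-significant first: 0x5AEE.
0x5AEE = 23278.

23278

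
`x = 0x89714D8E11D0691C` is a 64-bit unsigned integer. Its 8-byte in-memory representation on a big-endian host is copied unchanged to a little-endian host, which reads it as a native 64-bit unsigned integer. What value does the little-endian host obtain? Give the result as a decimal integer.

2047396279437062537

Stored big-endian, the bytes at ascending addresses are 89 71 4D 8E 11 D0 69 1C.
Read back as little-endian, the first byte is least significant, giving 0x1C69D0118E4D7189.
0x1C69D0118E4D7189 = 2047396279437062537.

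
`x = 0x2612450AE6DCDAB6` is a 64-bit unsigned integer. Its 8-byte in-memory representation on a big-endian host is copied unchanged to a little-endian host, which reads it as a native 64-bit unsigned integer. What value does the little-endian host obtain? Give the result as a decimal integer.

Stored big-endian, the bytes at ascending addresses are 26 12 45 0A E6 DC DA B6.
Read back as little-endian, the first byte is least significant, giving 0xB6DADCE60A451226.
0xB6DADCE60A451226 = 13176086540398694950.

13176086540398694950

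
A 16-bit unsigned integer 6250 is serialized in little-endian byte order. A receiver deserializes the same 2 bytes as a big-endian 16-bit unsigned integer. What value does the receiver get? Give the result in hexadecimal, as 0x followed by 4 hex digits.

0x6A18

6250 in 16-bit hexadecimal is 0x186A.
Stored little-endian, the bytes at ascending addresses are 6A 18.
Read back as big-endian, the last byte is least significant, giving 0x6A18.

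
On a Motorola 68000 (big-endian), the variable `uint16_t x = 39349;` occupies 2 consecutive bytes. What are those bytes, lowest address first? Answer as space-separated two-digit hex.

99 B5

39349 in hexadecimal, padded to 16 bits, is 0x99B5.
Split into bytes (most-significant first): 99 B5.
In big-endian order the high byte comes first in memory.
So the memory order matches the most-significant-first order: 99 B5.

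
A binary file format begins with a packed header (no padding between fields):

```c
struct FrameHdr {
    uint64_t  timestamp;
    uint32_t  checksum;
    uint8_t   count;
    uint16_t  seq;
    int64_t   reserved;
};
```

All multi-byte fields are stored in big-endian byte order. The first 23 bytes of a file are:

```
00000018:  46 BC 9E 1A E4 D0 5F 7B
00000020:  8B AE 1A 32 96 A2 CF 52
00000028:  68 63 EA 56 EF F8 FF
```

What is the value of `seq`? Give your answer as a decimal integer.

`seq` follows `timestamp` (8 B), `checksum` (4 B), `count` (1 B), so it starts at offset 8 + 4 + 1 = 13 and occupies 2 bytes.
Bytes at offsets 13..14: A2 CF.
Big-endian: lowest address holds the most-significant byte.
The bytes are already most-significant first: 0xA2CF.
0xA2CF = 41679.

41679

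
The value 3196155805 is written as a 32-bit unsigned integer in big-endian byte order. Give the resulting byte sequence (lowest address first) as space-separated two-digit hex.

3196155805 in hexadecimal, padded to 32 bits, is 0xBE81779D.
Split into bytes (most-significant first): BE 81 77 9D.
Big-endian: lowest address holds the most-significant byte.
So the memory order matches the most-significant-first order: BE 81 77 9D.

BE 81 77 9D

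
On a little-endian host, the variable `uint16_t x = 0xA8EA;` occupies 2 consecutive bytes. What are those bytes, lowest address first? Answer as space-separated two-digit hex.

Split into bytes (most-significant first): A8 EA.
Little-endian stores the least-significant byte at the lowest address.
So at ascending addresses the bytes are EA A8.

EA A8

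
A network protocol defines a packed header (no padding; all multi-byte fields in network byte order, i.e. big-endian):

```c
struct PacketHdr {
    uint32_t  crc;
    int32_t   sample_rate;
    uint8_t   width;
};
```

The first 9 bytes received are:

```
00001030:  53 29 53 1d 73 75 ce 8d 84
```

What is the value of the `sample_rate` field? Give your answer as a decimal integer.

`sample_rate` follows `crc` (4 bytes), so it starts at byte offset 4 and occupies 4 bytes.
Bytes at offsets 4..7: 73 75 CE 8D.
In big-endian order the high byte comes first in memory.
The bytes are already most-significant first: 0x7375CE8D.
0x7375CE8D = 1937100429.

1937100429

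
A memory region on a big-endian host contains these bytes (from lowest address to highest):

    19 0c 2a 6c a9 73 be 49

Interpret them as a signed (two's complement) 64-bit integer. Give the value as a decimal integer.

1804864196856495689

Big-endian: lowest address holds the most-significant byte.
The bytes are already most-significant first: 0x190C2A6CA973BE49.
0x190C2A6CA973BE49 = 1804864196856495689.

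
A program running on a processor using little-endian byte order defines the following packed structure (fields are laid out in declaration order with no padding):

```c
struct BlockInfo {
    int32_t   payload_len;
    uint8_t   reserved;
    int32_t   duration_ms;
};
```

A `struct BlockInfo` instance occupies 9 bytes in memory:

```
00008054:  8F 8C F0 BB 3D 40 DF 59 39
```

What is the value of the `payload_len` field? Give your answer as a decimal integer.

`payload_len` is the first field, at byte offset 0, occupying 4 bytes.
Bytes at offsets 0..3: 8F 8C F0 BB.
Little-endian stores the least-significant byte at the lowest address.
Reassemble most-significant byte first: BB F0 8C 8F → 0xBBF08C8F.
Top bit is set, so as a signed 32-bit value this is 0xBBF08C8F − 2^32 = -1141863281.

-1141863281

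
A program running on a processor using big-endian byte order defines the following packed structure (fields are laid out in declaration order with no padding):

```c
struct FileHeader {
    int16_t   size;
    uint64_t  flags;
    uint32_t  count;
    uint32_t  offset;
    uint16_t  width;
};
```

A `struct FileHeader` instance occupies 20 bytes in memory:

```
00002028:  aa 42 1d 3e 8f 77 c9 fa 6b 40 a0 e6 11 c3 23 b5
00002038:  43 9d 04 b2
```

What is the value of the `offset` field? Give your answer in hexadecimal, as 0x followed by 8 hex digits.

`offset` follows `size` (2 B), `flags` (8 B), `count` (4 B), so it starts at offset 2 + 8 + 4 = 14 and occupies 4 bytes.
Bytes at offsets 14..17: 23 B5 43 9D.
In big-endian order the high byte comes first in memory.
The bytes are already most-significant first: 0x23B5439D.

0x23B5439D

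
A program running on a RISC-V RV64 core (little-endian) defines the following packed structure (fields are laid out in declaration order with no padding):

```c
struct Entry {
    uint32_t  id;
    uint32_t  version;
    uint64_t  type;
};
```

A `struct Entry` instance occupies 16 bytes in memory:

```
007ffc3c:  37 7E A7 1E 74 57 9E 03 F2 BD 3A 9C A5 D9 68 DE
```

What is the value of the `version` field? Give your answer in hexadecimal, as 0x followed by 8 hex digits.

`version` follows `id` (4 bytes), so it starts at byte offset 4 and occupies 4 bytes.
Bytes at offsets 4..7: 74 57 9E 03.
In little-endian order the low byte comes first in memory.
Reassemble most-significant byte first: 03 9E 57 74 → 0x039E5774.

0x039E5774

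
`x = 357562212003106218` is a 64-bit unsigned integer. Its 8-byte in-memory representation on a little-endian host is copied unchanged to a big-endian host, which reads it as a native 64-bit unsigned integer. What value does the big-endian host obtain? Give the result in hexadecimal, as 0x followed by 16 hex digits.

0xAA4D8CF7EF50F604

357562212003106218 in 64-bit hexadecimal is 0x04F650EFF78C4DAA.
Stored little-endian, the bytes at ascending addresses are AA 4D 8C F7 EF 50 F6 04.
Read back as big-endian, the last byte is least significant, giving 0xAA4D8CF7EF50F604.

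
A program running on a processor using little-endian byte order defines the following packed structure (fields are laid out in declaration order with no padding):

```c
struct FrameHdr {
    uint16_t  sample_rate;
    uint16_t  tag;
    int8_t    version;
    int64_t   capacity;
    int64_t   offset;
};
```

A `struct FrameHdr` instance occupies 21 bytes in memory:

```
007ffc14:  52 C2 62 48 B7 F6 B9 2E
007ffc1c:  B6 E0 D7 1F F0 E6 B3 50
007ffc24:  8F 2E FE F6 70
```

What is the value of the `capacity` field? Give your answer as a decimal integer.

-1143958420199654922

`capacity` follows `sample_rate` (2 B), `tag` (2 B), `version` (1 B), so it starts at offset 2 + 2 + 1 = 5 and occupies 8 bytes.
Bytes at offsets 5..12: F6 B9 2E B6 E0 D7 1F F0.
In little-endian order the low byte comes first in memory.
Reassemble most-significant byte first: F0 1F D7 E0 B6 2E B9 F6 → 0xF01FD7E0B62EB9F6.
Top bit is set, so as a signed 64-bit value this is 0xF01FD7E0B62EB9F6 − 2^64 = -1143958420199654922.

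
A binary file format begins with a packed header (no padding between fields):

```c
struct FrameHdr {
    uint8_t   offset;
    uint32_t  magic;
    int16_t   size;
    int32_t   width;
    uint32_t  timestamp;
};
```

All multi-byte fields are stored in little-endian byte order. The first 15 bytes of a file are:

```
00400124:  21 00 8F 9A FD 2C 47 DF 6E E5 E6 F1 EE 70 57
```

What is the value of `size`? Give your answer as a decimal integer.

18220

`size` follows `offset` (1 B), `magic` (4 B), so it starts at offset 1 + 4 = 5 and occupies 2 bytes.
Bytes at offsets 5..6: 2C 47.
In little-endian order the low byte comes first in memory.
Reassemble most-significant byte first: 47 2C → 0x472C.
0x472C = 18220.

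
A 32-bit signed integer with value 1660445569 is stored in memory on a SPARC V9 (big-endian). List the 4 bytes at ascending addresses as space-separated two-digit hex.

1660445569 in hexadecimal, padded to 32 bits, is 0x62F86381.
Split into bytes (most-significant first): 62 F8 63 81.
Big-endian: lowest address holds the most-significant byte.
So the memory order matches the most-significant-first order: 62 F8 63 81.

62 F8 63 81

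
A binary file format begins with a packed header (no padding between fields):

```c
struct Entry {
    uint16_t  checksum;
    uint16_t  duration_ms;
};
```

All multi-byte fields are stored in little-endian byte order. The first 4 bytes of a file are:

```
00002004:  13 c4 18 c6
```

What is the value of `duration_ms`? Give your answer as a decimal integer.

`duration_ms` follows `checksum` (2 bytes), so it starts at byte offset 2 and occupies 2 bytes.
Bytes at offsets 2..3: 18 C6.
Little-endian: lowest address holds the least-significant byte.
Reassemble most-significant byte first: C6 18 → 0xC618.
0xC618 = 50712.

50712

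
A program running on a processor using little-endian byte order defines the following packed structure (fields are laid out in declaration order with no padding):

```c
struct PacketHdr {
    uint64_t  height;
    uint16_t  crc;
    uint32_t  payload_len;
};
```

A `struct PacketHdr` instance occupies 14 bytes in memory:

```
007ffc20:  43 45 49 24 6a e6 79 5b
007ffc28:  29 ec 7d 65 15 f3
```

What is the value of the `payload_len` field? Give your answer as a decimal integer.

4078265725

`payload_len` follows `height` (8 B), `crc` (2 B), so it starts at offset 8 + 2 = 10 and occupies 4 bytes.
Bytes at offsets 10..13: 7D 65 15 F3.
In little-endian order the low byte comes first in memory.
Reassemble most-significant byte first: F3 15 65 7D → 0xF315657D.
0xF315657D = 4078265725.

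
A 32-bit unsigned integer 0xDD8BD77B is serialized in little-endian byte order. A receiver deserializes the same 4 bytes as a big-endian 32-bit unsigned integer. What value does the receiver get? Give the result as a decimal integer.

2077723613

Stored little-endian, the bytes at ascending addresses are 7B D7 8B DD.
Read back as big-endian, the last byte is least significant, giving 0x7BD78BDD.
0x7BD78BDD = 2077723613.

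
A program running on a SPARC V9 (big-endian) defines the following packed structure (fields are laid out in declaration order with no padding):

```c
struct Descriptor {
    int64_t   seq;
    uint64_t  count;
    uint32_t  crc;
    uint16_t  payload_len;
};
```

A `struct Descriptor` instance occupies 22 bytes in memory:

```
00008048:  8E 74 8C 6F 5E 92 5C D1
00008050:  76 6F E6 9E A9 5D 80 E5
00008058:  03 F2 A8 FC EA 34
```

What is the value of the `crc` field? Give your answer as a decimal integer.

`crc` follows `seq` (8 B), `count` (8 B), so it starts at offset 8 + 8 = 16 and occupies 4 bytes.
Bytes at offsets 16..19: 03 F2 A8 FC.
In big-endian order the high byte comes first in memory.
The bytes are already most-significant first: 0x03F2A8FC.
0x03F2A8FC = 66234620.

66234620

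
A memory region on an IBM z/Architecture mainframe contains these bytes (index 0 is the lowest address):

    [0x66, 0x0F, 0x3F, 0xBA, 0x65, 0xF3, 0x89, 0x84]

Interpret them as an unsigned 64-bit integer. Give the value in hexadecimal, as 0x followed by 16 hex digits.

0x660F3FBA65F38984

In big-endian order the high byte comes first in memory.
The bytes are already most-significant first: 0x660F3FBA65F38984.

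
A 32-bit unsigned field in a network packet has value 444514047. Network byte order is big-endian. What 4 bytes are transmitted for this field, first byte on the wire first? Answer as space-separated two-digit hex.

1A 7E BE FF

444514047 in hexadecimal, padded to 32 bits, is 0x1A7EBEFF.
Split into bytes (most-significant first): 1A 7E BE FF.
Big-endian: lowest address holds the most-significant byte.
So the memory order matches the most-significant-first order: 1A 7E BE FF.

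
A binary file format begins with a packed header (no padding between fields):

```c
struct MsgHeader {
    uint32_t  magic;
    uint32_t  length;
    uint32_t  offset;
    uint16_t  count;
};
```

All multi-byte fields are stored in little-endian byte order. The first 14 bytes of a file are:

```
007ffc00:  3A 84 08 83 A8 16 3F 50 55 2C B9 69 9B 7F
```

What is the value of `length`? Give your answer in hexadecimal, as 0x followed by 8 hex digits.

0x503F16A8

`length` follows `magic` (4 bytes), so it starts at byte offset 4 and occupies 4 bytes.
Bytes at offsets 4..7: A8 16 3F 50.
In little-endian order the low byte comes first in memory.
Reassemble most-significant byte first: 50 3F 16 A8 → 0x503F16A8.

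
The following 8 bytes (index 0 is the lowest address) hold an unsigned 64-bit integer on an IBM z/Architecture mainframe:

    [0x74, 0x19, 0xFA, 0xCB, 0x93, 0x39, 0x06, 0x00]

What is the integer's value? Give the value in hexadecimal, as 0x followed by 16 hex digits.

0x7419FACB93390600

In big-endian order the high byte comes first in memory.
The bytes are already most-significant first: 0x7419FACB93390600.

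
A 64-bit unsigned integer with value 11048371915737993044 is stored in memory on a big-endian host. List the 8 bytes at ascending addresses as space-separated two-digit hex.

99 53 B3 B8 77 F7 0F 54

11048371915737993044 in hexadecimal, padded to 64 bits, is 0x9953B3B877F70F54.
Split into bytes (most-significant first): 99 53 B3 B8 77 F7 0F 54.
Big-endian stores the most-significant byte at the lowest address.
So the memory order matches the most-significant-first order: 99 53 B3 B8 77 F7 0F 54.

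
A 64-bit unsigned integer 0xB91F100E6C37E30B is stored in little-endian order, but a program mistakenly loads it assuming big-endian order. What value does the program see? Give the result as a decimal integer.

Stored little-endian, the bytes at ascending addresses are 0B E3 37 6C 0E 10 1F B9.
Read back as big-endian, the last byte is least significant, giving 0x0BE3376C0E101FB9.
0x0BE3376C0E101FB9 = 856589291362459577.

856589291362459577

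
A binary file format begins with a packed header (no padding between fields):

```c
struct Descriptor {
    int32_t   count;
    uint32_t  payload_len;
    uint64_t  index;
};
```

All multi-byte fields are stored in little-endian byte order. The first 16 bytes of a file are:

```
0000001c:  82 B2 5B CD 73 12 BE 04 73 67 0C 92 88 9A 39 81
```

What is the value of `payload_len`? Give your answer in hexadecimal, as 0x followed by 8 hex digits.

`payload_len` follows `count` (4 bytes), so it starts at byte offset 4 and occupies 4 bytes.
Bytes at offsets 4..7: 73 12 BE 04.
In little-endian order the low byte comes first in memory.
Reassemble most-significant byte first: 04 BE 12 73 → 0x04BE1273.

0x04BE1273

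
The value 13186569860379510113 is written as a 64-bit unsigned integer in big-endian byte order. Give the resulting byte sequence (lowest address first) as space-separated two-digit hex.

B7 00 1B 6C 2D CB 05 61

13186569860379510113 in hexadecimal, padded to 64 bits, is 0xB7001B6C2DCB0561.
Split into bytes (most-significant first): B7 00 1B 6C 2D CB 05 61.
In big-endian order the high byte comes first in memory.
So the memory order matches the most-significant-first order: B7 00 1B 6C 2D CB 05 61.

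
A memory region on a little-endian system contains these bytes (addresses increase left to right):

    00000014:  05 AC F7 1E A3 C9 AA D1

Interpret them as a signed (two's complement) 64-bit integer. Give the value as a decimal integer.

-3338634471305401339

Little-endian stores the least-significant byte at the lowest address.
Reassemble most-significant byte first: D1 AA C9 A3 1E F7 AC 05 → 0xD1AAC9A31EF7AC05.
Top bit is set, so as a signed 64-bit value this is 0xD1AAC9A31EF7AC05 − 2^64 = -3338634471305401339.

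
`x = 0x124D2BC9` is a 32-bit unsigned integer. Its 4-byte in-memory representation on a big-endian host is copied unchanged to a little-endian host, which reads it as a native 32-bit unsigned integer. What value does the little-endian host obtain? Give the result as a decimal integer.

Stored big-endian, the bytes at ascending addresses are 12 4D 2B C9.
Read back as little-endian, the first byte is least significant, giving 0xC92B4D12.
0xC92B4D12 = 3375058194.

3375058194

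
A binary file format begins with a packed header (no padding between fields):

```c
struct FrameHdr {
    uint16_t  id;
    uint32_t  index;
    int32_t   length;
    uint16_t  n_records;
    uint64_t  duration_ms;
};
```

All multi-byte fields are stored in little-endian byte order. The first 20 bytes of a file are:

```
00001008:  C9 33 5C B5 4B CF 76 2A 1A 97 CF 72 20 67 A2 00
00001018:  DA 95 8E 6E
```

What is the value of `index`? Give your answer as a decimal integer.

3477845340

`index` follows `id` (2 bytes), so it starts at byte offset 2 and occupies 4 bytes.
Bytes at offsets 2..5: 5C B5 4B CF.
In little-endian order the low byte comes first in memory.
Reassemble most-significant byte first: CF 4B B5 5C → 0xCF4BB55C.
0xCF4BB55C = 3477845340.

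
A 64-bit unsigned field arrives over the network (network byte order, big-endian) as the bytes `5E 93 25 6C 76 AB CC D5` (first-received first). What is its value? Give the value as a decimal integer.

6814831808919358677

In big-endian order the high byte comes first in memory.
The bytes are already most-significant first: 0x5E93256C76ABCCD5.
0x5E93256C76ABCCD5 = 6814831808919358677.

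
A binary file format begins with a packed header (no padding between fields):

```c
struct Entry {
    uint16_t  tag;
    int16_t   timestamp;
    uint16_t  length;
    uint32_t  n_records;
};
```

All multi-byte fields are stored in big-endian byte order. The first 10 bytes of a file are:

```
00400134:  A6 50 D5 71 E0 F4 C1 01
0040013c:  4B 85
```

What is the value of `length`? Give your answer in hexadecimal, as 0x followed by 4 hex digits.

`length` follows `tag` (2 B), `timestamp` (2 B), so it starts at offset 2 + 2 = 4 and occupies 2 bytes.
Bytes at offsets 4..5: E0 F4.
Big-endian: lowest address holds the most-significant byte.
The bytes are already most-significant first: 0xE0F4.

0xE0F4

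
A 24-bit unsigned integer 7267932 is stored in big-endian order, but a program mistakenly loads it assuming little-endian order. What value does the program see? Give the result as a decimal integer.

6088302

7267932 in 24-bit hexadecimal is 0x6EE65C.
Stored big-endian, the bytes at ascending addresses are 6E E6 5C.
Read back as little-endian, the first byte is least significant, giving 0x5CE66E.
0x5CE66E = 6088302.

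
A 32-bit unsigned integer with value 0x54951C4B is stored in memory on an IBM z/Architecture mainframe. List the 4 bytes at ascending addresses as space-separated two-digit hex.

Split into bytes (most-significant first): 54 95 1C 4B.
Big-endian stores the most-significant byte at the lowest address.
So the memory order matches the most-significant-first order: 54 95 1C 4B.

54 95 1C 4B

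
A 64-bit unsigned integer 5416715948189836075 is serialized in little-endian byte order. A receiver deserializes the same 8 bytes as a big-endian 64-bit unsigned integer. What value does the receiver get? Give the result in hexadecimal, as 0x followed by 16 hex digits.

0x2B630CB5740A2C4B

5416715948189836075 in 64-bit hexadecimal is 0x4B2C0A74B50C632B.
Stored little-endian, the bytes at ascending addresses are 2B 63 0C B5 74 0A 2C 4B.
Read back as big-endian, the last byte is least significant, giving 0x2B630CB5740A2C4B.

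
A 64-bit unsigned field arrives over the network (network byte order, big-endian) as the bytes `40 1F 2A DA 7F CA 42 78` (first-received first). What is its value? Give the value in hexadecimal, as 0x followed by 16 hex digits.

0x401F2ADA7FCA4278

In big-endian order the high byte comes first in memory.
The bytes are already most-significant first: 0x401F2ADA7FCA4278.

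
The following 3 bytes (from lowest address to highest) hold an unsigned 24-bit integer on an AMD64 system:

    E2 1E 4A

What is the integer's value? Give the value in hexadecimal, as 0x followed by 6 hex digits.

0x4A1EE2

In little-endian order the low byte comes first in memory.
Reassemble most-significant byte first: 4A 1E E2 → 0x4A1EE2.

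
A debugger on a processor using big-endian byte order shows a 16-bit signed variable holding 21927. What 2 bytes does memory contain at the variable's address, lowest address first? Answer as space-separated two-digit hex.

55 A7

21927 in hexadecimal, padded to 16 bits, is 0x55A7.
Split into bytes (most-significant first): 55 A7.
Big-endian: lowest address holds the most-significant byte.
So the memory order matches the most-significant-first order: 55 A7.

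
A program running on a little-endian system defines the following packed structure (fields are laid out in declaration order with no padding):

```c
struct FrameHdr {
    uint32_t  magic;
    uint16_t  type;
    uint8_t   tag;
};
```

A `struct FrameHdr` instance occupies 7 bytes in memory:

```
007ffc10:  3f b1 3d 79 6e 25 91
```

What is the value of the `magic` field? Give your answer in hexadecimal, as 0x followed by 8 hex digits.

`magic` is the first field, at byte offset 0, occupying 4 bytes.
Bytes at offsets 0..3: 3F B1 3D 79.
Little-endian stores the least-significant byte at the lowest address.
Reassemble most-significant byte first: 79 3D B1 3F → 0x793DB13F.

0x793DB13F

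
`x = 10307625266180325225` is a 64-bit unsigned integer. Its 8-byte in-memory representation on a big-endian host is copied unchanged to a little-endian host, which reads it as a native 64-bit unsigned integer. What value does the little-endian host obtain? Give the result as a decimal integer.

10307625266180325225 in 64-bit hexadecimal is 0x8F0C0A914484FF69.
Stored big-endian, the bytes at ascending addresses are 8F 0C 0A 91 44 84 FF 69.
Read back as little-endian, the first byte is least significant, giving 0x69FF8444910A0C8F.
0x69FF8444910A0C8F = 7637968923069648015.

7637968923069648015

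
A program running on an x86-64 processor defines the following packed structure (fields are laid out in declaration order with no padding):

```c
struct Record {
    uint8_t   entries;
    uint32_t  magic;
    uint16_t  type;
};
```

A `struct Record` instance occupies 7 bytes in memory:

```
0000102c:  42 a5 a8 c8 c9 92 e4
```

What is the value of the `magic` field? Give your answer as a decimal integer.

3385370789

`magic` follows `entries` (1 byte), so it starts at byte offset 1 and occupies 4 bytes.
Bytes at offsets 1..4: A5 A8 C8 C9.
Little-endian stores the least-significant byte at the lowest address.
Reassemble most-significant byte first: C9 C8 A8 A5 → 0xC9C8A8A5.
0xC9C8A8A5 = 3385370789.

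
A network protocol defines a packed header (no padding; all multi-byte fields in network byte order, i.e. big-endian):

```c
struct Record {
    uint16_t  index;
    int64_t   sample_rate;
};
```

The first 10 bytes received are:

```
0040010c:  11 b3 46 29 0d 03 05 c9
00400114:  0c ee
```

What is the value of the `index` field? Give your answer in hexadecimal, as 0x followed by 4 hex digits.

`index` is the first field, at byte offset 0, occupying 2 bytes.
Bytes at offsets 0..1: 11 B3.
Big-endian: lowest address holds the most-significant byte.
The bytes are already most-significant first: 0x11B3.

0x11B3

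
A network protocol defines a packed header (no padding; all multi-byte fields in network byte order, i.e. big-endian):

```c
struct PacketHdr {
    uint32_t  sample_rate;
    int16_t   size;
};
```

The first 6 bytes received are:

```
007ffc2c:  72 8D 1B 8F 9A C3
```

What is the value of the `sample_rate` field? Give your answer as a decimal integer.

`sample_rate` is the first field, at byte offset 0, occupying 4 bytes.
Bytes at offsets 0..3: 72 8D 1B 8F.
Big-endian stores the most-significant byte at the lowest address.
The bytes are already most-significant first: 0x728D1B8F.
0x728D1B8F = 1921850255.

1921850255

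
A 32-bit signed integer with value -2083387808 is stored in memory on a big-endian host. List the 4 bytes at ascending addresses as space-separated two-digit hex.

Two's complement of -2083387808 in 32 bits: 2083387808 = 0x7C2DF9A0; invert → 0x83D2065F; add 1 → 0x83D20660.
Split into bytes (most-significant first): 83 D2 06 60.
Big-endian: lowest address holds the most-significant byte.
So the memory order matches the most-significant-first order: 83 D2 06 60.

83 D2 06 60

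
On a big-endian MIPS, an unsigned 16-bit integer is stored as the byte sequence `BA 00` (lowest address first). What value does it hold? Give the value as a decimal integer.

Big-endian: lowest address holds the most-significant byte.
The bytes are already most-significant first: 0xBA00.
0xBA00 = 47616.

47616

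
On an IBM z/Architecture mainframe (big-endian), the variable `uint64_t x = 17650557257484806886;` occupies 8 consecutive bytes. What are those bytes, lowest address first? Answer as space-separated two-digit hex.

F4 F3 60 4F 1C 13 2A E6

17650557257484806886 in hexadecimal, padded to 64 bits, is 0xF4F3604F1C132AE6.
Split into bytes (most-significant first): F4 F3 60 4F 1C 13 2A E6.
Big-endian stores the most-significant byte at the lowest address.
So the memory order matches the most-significant-first order: F4 F3 60 4F 1C 13 2A E6.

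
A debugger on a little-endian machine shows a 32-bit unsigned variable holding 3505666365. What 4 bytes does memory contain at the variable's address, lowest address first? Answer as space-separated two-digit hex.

3D 39 F4 D0

3505666365 in hexadecimal, padded to 32 bits, is 0xD0F4393D.
Split into bytes (most-significant first): D0 F4 39 3D.
In little-endian order the low byte comes first in memory.
So at ascending addresses the bytes are 3D 39 F4 D0.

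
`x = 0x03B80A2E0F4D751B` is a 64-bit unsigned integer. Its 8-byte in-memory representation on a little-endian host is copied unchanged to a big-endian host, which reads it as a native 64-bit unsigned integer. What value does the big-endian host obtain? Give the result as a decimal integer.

Stored little-endian, the bytes at ascending addresses are 1B 75 4D 0F 2E 0A B8 03.
Read back as big-endian, the last byte is least significant, giving 0x1B754D0F2E0AB803.
0x1B754D0F2E0AB803 = 1978572338891503619.

1978572338891503619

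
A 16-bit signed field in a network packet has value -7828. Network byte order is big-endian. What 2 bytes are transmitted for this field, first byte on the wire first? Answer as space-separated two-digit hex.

E1 6C

Two's complement of -7828 in 16 bits: 7828 = 0x1E94; invert → 0xE16B; add 1 → 0xE16C.
Split into bytes (most-significant first): E1 6C.
In big-endian order the high byte comes first in memory.
So the memory order matches the most-significant-first order: E1 6C.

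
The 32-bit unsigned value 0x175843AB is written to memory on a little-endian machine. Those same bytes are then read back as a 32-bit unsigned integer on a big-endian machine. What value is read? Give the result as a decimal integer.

Stored little-endian, the bytes at ascending addresses are AB 43 58 17.
Read back as big-endian, the last byte is least significant, giving 0xAB435817.
0xAB435817 = 2873317399.

2873317399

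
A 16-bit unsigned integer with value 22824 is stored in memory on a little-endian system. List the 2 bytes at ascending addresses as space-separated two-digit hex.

22824 in hexadecimal, padded to 16 bits, is 0x5928.
Split into bytes (most-significant first): 59 28.
Little-endian: lowest address holds the least-significant byte.
So at ascending addresses the bytes are 28 59.

28 59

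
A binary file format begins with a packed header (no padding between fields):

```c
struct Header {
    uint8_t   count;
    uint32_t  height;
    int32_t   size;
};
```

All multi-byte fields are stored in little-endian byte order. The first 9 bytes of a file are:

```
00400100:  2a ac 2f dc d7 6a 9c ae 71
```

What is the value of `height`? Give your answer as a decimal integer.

3621531564

`height` follows `count` (1 byte), so it starts at byte offset 1 and occupies 4 bytes.
Bytes at offsets 1..4: AC 2F DC D7.
Little-endian stores the least-significant byte at the lowest address.
Reassemble most-significant byte first: D7 DC 2F AC → 0xD7DC2FAC.
0xD7DC2FAC = 3621531564.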